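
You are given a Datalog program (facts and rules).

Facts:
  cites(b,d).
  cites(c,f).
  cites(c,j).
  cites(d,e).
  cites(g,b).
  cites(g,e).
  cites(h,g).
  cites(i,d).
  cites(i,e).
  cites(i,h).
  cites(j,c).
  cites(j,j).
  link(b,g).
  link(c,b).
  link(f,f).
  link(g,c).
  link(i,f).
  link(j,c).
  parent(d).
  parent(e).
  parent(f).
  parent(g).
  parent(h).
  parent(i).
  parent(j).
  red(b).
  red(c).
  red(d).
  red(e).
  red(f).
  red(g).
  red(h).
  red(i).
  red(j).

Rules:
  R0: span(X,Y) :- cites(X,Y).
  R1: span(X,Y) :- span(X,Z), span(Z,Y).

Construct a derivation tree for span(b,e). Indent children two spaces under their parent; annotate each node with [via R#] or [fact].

span(b,e)  [via R1]
  span(b,d)  [via R0]
    cites(b,d)  [fact]
  span(d,e)  [via R0]
    cites(d,e)  [fact]

round 1: derive span(b,d) via R0 from cites(b,d)
round 1: derive span(c,f) via R0 from cites(c,f)
round 1: derive span(c,j) via R0 from cites(c,j)
round 1: derive span(d,e) via R0 from cites(d,e)
round 1: derive span(g,b) via R0 from cites(g,b)
round 1: derive span(g,e) via R0 from cites(g,e)
round 1: derive span(h,g) via R0 from cites(h,g)
round 1: derive span(i,d) via R0 from cites(i,d)
round 1: derive span(i,e) via R0 from cites(i,e)
round 1: derive span(i,h) via R0 from cites(i,h)
round 1: derive span(j,c) via R0 from cites(j,c)
round 1: derive span(j,j) via R0 from cites(j,j)
round 2: derive span(b,e) via R1 from span(b,d), span(d,e)
round 2: derive span(c,c) via R1 from span(c,j), span(j,c)
round 2: derive span(g,d) via R1 from span(g,b), span(b,d)
round 2: derive span(h,b) via R1 from span(h,g), span(g,b)
round 2: derive span(h,e) via R1 from span(h,g), span(g,e)
round 2: derive span(i,g) via R1 from span(i,h), span(h,g)
round 2: derive span(j,f) via R1 from span(j,c), span(c,f)
round 3: derive span(h,d) via R1 from span(h,b), span(b,d)
round 3: derive span(i,b) via R1 from span(i,g), span(g,b)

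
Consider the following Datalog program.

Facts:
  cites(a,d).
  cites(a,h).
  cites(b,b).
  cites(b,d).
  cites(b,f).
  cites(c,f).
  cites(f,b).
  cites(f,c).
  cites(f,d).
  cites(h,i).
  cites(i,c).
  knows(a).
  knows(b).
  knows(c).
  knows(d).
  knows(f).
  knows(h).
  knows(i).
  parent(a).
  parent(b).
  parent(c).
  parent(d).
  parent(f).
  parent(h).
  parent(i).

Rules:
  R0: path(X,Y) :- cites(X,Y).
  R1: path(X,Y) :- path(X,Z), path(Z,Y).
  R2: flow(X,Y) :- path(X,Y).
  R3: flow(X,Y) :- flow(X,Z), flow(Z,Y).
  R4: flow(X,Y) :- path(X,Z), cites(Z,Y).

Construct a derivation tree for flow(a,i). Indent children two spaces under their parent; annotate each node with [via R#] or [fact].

round 1: derive path(a,d) via R0 from cites(a,d)
round 1: derive path(a,h) via R0 from cites(a,h)
round 1: derive path(b,b) via R0 from cites(b,b)
round 1: derive path(b,d) via R0 from cites(b,d)
round 1: derive path(b,f) via R0 from cites(b,f)
round 1: derive path(c,f) via R0 from cites(c,f)
round 1: derive path(f,b) via R0 from cites(f,b)
round 1: derive path(f,c) via R0 from cites(f,c)
round 1: derive path(f,d) via R0 from cites(f,d)
round 1: derive path(h,i) via R0 from cites(h,i)
round 1: derive path(i,c) via R0 from cites(i,c)
round 2: derive path(a,i) via R1 from path(a,h), path(h,i)
round 2: derive path(b,c) via R1 from path(b,f), path(f,c)
round 2: derive path(c,b) via R1 from path(c,f), path(f,b)
round 2: derive path(c,c) via R1 from path(c,f), path(f,c)
round 2: derive path(c,d) via R1 from path(c,f), path(f,d)
round 2: derive path(f,f) via R1 from path(f,b), path(b,f)
round 2: derive path(h,c) via R1 from path(h,i), path(i,c)
round 2: derive path(i,f) via R1 from path(i,c), path(c,f)
round 2: derive flow(a,d) via R2 from path(a,d)
round 2: derive flow(a,h) via R2 from path(a,h)
round 2: derive flow(b,b) via R2 from path(b,b)
round 2: derive flow(b,d) via R2 from path(b,d)
round 2: derive flow(b,f) via R2 from path(b,f)
round 2: derive flow(c,f) via R2 from path(c,f)
round 2: derive flow(f,b) via R2 from path(f,b)
round 2: derive flow(f,c) via R2 from path(f,c)
round 2: derive flow(f,d) via R2 from path(f,d)
round 2: derive flow(h,i) via R2 from path(h,i)
round 2: derive flow(i,c) via R2 from path(i,c)
round 2: derive flow(a,i) via R4 from path(a,h), cites(h,i)
round 2: derive flow(b,c) via R4 from path(b,f), cites(f,c)
round 2: derive flow(c,b) via R4 from path(c,f), cites(f,b)
round 2: derive flow(c,c) via R4 from path(c,f), cites(f,c)
round 2: derive flow(c,d) via R4 from path(c,f), cites(f,d)
round 2: derive flow(f,f) via R4 from path(f,b), cites(b,f)
round 2: derive flow(h,c) via R4 from path(h,i), cites(i,c)
round 2: derive flow(i,f) via R4 from path(i,c), cites(c,f)
round 3: derive path(a,c) via R1 from path(a,h), path(h,c)
round 3: derive path(a,f) via R1 from path(a,i), path(i,f)
round 3: derive path(h,b) via R1 from path(h,c), path(c,b)
round 3: derive path(h,d) via R1 from path(h,c), path(c,d)
round 3: derive path(h,f) via R1 from path(h,c), path(c,f)
round 3: derive path(i,b) via R1 from path(i,c), path(c,b)
round 3: derive path(i,d) via R1 from path(i,c), path(c,d)
round 3: derive flow(a,c) via R3 from flow(a,h), flow(h,c)
round 3: derive flow(a,f) via R3 from flow(a,i), flow(i,f)
round 3: derive flow(h,b) via R3 from flow(h,c), flow(c,b)
round 3: derive flow(h,d) via R3 from flow(h,c), flow(c,d)
round 3: derive flow(h,f) via R3 from flow(h,c), flow(c,f)
round 3: derive flow(i,b) via R3 from flow(i,c), flow(c,b)
round 3: derive flow(i,d) via R3 from flow(i,c), flow(c,d)
round 4: derive path(a,b) via R1 from path(a,c), path(c,b)
round 4: derive flow(a,b) via R3 from flow(a,c), flow(c,b)

flow(a,i)  [via R4]
  path(a,h)  [via R0]
    cites(a,h)  [fact]
  cites(h,i)  [fact]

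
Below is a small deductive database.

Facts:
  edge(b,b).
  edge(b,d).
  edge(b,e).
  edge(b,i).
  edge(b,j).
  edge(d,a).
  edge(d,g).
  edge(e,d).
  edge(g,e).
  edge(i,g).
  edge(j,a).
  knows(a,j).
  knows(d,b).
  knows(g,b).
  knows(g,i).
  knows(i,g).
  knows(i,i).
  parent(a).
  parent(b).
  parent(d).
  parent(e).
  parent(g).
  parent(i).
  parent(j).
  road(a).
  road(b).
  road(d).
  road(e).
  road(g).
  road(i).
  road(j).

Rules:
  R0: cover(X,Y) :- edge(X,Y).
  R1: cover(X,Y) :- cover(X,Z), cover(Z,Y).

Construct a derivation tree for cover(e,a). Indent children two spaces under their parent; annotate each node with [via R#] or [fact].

round 1: derive cover(b,b) via R0 from edge(b,b)
round 1: derive cover(b,d) via R0 from edge(b,d)
round 1: derive cover(b,e) via R0 from edge(b,e)
round 1: derive cover(b,i) via R0 from edge(b,i)
round 1: derive cover(b,j) via R0 from edge(b,j)
round 1: derive cover(d,a) via R0 from edge(d,a)
round 1: derive cover(d,g) via R0 from edge(d,g)
round 1: derive cover(e,d) via R0 from edge(e,d)
round 1: derive cover(g,e) via R0 from edge(g,e)
round 1: derive cover(i,g) via R0 from edge(i,g)
round 1: derive cover(j,a) via R0 from edge(j,a)
round 2: derive cover(b,a) via R1 from cover(b,d), cover(d,a)
round 2: derive cover(b,g) via R1 from cover(b,d), cover(d,g)
round 2: derive cover(d,e) via R1 from cover(d,g), cover(g,e)
round 2: derive cover(e,a) via R1 from cover(e,d), cover(d,a)
round 2: derive cover(e,g) via R1 from cover(e,d), cover(d,g)
round 2: derive cover(g,d) via R1 from cover(g,e), cover(e,d)
round 2: derive cover(i,e) via R1 from cover(i,g), cover(g,e)
round 3: derive cover(d,d) via R1 from cover(d,e), cover(e,d)
round 3: derive cover(e,e) via R1 from cover(e,d), cover(d,e)
round 3: derive cover(g,a) via R1 from cover(g,d), cover(d,a)
round 3: derive cover(g,g) via R1 from cover(g,d), cover(d,g)
round 3: derive cover(i,a) via R1 from cover(i,e), cover(e,a)
round 3: derive cover(i,d) via R1 from cover(i,e), cover(e,d)

cover(e,a)  [via R1]
  cover(e,d)  [via R0]
    edge(e,d)  [fact]
  cover(d,a)  [via R0]
    edge(d,a)  [fact]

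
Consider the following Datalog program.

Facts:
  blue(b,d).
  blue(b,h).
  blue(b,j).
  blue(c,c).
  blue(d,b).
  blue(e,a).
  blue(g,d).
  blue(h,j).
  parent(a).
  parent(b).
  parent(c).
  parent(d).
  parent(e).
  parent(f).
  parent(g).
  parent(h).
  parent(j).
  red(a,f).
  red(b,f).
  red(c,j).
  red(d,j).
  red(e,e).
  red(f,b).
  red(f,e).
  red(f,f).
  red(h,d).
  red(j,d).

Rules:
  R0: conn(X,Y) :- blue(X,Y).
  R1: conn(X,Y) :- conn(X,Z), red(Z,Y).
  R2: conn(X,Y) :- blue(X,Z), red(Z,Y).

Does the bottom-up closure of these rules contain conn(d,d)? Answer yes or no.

no

round 1: derive conn(b,d) via R0 from blue(b,d)
round 1: derive conn(b,h) via R0 from blue(b,h)
round 1: derive conn(b,j) via R0 from blue(b,j)
round 1: derive conn(c,c) via R0 from blue(c,c)
round 1: derive conn(d,b) via R0 from blue(d,b)
round 1: derive conn(e,a) via R0 from blue(e,a)
round 1: derive conn(g,d) via R0 from blue(g,d)
round 1: derive conn(h,j) via R0 from blue(h,j)
round 1: derive conn(c,j) via R2 from blue(c,c), red(c,j)
round 1: derive conn(d,f) via R2 from blue(d,b), red(b,f)
round 1: derive conn(e,f) via R2 from blue(e,a), red(a,f)
round 1: derive conn(g,j) via R2 from blue(g,d), red(d,j)
round 1: derive conn(h,d) via R2 from blue(h,j), red(j,d)
round 2: derive conn(c,d) via R1 from conn(c,j), red(j,d)
round 2: derive conn(d,e) via R1 from conn(d,f), red(f,e)
round 2: derive conn(e,b) via R1 from conn(e,f), red(f,b)
round 2: derive conn(e,e) via R1 from conn(e,f), red(f,e)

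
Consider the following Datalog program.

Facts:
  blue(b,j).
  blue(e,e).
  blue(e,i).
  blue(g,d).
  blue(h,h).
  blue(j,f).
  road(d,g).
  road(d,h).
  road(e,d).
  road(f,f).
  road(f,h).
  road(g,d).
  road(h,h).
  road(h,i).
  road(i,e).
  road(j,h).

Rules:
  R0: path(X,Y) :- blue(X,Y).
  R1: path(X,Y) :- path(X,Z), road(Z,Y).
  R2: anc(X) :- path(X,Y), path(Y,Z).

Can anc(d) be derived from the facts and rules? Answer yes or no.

round 1: derive path(b,j) via R0 from blue(b,j)
round 1: derive path(e,e) via R0 from blue(e,e)
round 1: derive path(e,i) via R0 from blue(e,i)
round 1: derive path(g,d) via R0 from blue(g,d)
round 1: derive path(h,h) via R0 from blue(h,h)
round 1: derive path(j,f) via R0 from blue(j,f)
round 2: derive path(b,h) via R1 from path(b,j), road(j,h)
round 2: derive path(e,d) via R1 from path(e,e), road(e,d)
round 2: derive path(g,g) via R1 from path(g,d), road(d,g)
round 2: derive path(g,h) via R1 from path(g,d), road(d,h)
round 2: derive path(h,i) via R1 from path(h,h), road(h,i)
round 2: derive path(j,h) via R1 from path(j,f), road(f,h)
round 2: derive anc(b) via R2 from path(b,j), path(j,f)
round 2: derive anc(e) via R2 from path(e,e), path(e,e)
round 2: derive anc(h) via R2 from path(h,h), path(h,h)
round 3: derive path(b,i) via R1 from path(b,h), road(h,i)
round 3: derive path(e,g) via R1 from path(e,d), road(d,g)
round 3: derive path(e,h) via R1 from path(e,d), road(d,h)
round 3: derive path(g,i) via R1 from path(g,h), road(h,i)
round 3: derive path(h,e) via R1 from path(h,i), road(i,e)
round 3: derive path(j,i) via R1 from path(j,h), road(h,i)
round 3: derive anc(g) via R2 from path(g,g), path(g,d)
round 3: derive anc(j) via R2 from path(j,h), path(h,h)
round 4: derive path(b,e) via R1 from path(b,i), road(i,e)
round 4: derive path(g,e) via R1 from path(g,i), road(i,e)
round 4: derive path(h,d) via R1 from path(h,e), road(e,d)
round 4: derive path(j,e) via R1 from path(j,i), road(i,e)
round 5: derive path(b,d) via R1 from path(b,e), road(e,d)
round 5: derive path(h,g) via R1 from path(h,d), road(d,g)
round 5: derive path(j,d) via R1 from path(j,e), road(e,d)
round 6: derive path(b,g) via R1 from path(b,d), road(d,g)
round 6: derive path(j,g) via R1 from path(j,d), road(d,g)

no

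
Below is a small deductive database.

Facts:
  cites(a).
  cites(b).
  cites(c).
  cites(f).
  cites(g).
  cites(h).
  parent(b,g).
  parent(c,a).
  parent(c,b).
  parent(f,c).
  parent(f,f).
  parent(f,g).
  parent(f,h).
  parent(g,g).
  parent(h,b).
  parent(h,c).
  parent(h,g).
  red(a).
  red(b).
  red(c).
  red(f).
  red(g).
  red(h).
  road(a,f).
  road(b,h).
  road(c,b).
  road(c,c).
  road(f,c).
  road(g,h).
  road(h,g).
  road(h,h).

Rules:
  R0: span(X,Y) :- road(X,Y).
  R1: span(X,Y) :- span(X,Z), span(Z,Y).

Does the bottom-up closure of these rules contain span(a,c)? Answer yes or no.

yes

round 1: derive span(a,f) via R0 from road(a,f)
round 1: derive span(b,h) via R0 from road(b,h)
round 1: derive span(c,b) via R0 from road(c,b)
round 1: derive span(c,c) via R0 from road(c,c)
round 1: derive span(f,c) via R0 from road(f,c)
round 1: derive span(g,h) via R0 from road(g,h)
round 1: derive span(h,g) via R0 from road(h,g)
round 1: derive span(h,h) via R0 from road(h,h)
round 2: derive span(a,c) via R1 from span(a,f), span(f,c)
round 2: derive span(b,g) via R1 from span(b,h), span(h,g)
round 2: derive span(c,h) via R1 from span(c,b), span(b,h)
round 2: derive span(f,b) via R1 from span(f,c), span(c,b)
round 2: derive span(g,g) via R1 from span(g,h), span(h,g)
round 3: derive span(a,b) via R1 from span(a,c), span(c,b)
round 3: derive span(a,h) via R1 from span(a,c), span(c,h)
round 3: derive span(c,g) via R1 from span(c,b), span(b,g)
round 3: derive span(f,g) via R1 from span(f,b), span(b,g)
round 3: derive span(f,h) via R1 from span(f,b), span(b,h)
round 4: derive span(a,g) via R1 from span(a,b), span(b,g)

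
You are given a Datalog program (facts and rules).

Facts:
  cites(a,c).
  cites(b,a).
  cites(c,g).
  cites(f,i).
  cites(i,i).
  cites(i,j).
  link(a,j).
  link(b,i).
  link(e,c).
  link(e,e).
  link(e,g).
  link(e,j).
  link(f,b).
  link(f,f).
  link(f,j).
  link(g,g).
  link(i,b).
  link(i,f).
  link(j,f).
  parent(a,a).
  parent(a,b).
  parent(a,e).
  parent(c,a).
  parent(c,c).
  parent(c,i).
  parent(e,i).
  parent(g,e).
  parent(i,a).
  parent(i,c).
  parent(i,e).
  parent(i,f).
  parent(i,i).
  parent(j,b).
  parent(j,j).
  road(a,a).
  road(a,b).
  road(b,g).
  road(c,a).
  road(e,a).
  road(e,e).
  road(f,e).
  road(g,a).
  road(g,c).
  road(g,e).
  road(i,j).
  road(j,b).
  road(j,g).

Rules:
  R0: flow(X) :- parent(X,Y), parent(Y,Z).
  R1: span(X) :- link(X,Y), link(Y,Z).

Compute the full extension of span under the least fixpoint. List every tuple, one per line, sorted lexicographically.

span(a)
span(b)
span(e)
span(f)
span(g)
span(i)
span(j)

round 1: derive span(a) via R1 from link(a,j), link(j,f)
round 1: derive span(b) via R1 from link(b,i), link(i,b)
round 1: derive span(e) via R1 from link(e,e), link(e,c)
round 1: derive span(f) via R1 from link(f,b), link(b,i)
round 1: derive span(g) via R1 from link(g,g), link(g,g)
round 1: derive span(i) via R1 from link(i,b), link(b,i)
round 1: derive span(j) via R1 from link(j,f), link(f,b)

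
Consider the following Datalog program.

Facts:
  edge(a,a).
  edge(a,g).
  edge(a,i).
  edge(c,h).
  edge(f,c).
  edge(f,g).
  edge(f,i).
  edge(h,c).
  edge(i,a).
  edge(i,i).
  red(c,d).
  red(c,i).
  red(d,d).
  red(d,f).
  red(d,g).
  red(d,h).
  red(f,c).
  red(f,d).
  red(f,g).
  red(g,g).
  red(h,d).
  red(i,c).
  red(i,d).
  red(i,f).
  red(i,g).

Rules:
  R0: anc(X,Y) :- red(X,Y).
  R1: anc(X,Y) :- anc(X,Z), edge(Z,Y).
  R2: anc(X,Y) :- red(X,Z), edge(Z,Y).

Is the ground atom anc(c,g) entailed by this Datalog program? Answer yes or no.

yes

round 1: derive anc(c,d) via R0 from red(c,d)
round 1: derive anc(c,i) via R0 from red(c,i)
round 1: derive anc(d,d) via R0 from red(d,d)
round 1: derive anc(d,f) via R0 from red(d,f)
round 1: derive anc(d,g) via R0 from red(d,g)
round 1: derive anc(d,h) via R0 from red(d,h)
round 1: derive anc(f,c) via R0 from red(f,c)
round 1: derive anc(f,d) via R0 from red(f,d)
round 1: derive anc(f,g) via R0 from red(f,g)
round 1: derive anc(g,g) via R0 from red(g,g)
round 1: derive anc(h,d) via R0 from red(h,d)
round 1: derive anc(i,c) via R0 from red(i,c)
round 1: derive anc(i,d) via R0 from red(i,d)
round 1: derive anc(i,f) via R0 from red(i,f)
round 1: derive anc(i,g) via R0 from red(i,g)
round 1: derive anc(c,a) via R2 from red(c,i), edge(i,a)
round 1: derive anc(d,c) via R2 from red(d,f), edge(f,c)
round 1: derive anc(d,i) via R2 from red(d,f), edge(f,i)
round 1: derive anc(f,h) via R2 from red(f,c), edge(c,h)
round 1: derive anc(i,h) via R2 from red(i,c), edge(c,h)
round 1: derive anc(i,i) via R2 from red(i,f), edge(f,i)
round 2: derive anc(c,g) via R1 from anc(c,a), edge(a,g)
round 2: derive anc(d,a) via R1 from anc(d,i), edge(i,a)
round 2: derive anc(i,a) via R1 from anc(i,i), edge(i,a)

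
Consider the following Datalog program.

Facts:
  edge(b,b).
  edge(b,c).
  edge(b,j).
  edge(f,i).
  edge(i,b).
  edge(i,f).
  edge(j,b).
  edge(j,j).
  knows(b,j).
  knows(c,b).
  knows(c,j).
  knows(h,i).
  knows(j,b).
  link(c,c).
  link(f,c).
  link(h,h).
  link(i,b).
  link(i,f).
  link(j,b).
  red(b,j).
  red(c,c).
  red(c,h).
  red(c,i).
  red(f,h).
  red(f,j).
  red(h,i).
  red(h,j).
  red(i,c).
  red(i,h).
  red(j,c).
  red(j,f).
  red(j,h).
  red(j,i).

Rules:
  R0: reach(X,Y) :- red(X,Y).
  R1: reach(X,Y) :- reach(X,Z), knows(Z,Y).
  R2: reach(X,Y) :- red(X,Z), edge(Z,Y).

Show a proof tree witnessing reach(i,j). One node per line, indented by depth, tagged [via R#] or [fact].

round 1: derive reach(b,j) via R0 from red(b,j)
round 1: derive reach(c,c) via R0 from red(c,c)
round 1: derive reach(c,h) via R0 from red(c,h)
round 1: derive reach(c,i) via R0 from red(c,i)
round 1: derive reach(f,h) via R0 from red(f,h)
round 1: derive reach(f,j) via R0 from red(f,j)
round 1: derive reach(h,i) via R0 from red(h,i)
round 1: derive reach(h,j) via R0 from red(h,j)
round 1: derive reach(i,c) via R0 from red(i,c)
round 1: derive reach(i,h) via R0 from red(i,h)
round 1: derive reach(j,c) via R0 from red(j,c)
round 1: derive reach(j,f) via R0 from red(j,f)
round 1: derive reach(j,h) via R0 from red(j,h)
round 1: derive reach(j,i) via R0 from red(j,i)
round 1: derive reach(b,b) via R2 from red(b,j), edge(j,b)
round 1: derive reach(c,b) via R2 from red(c,i), edge(i,b)
round 1: derive reach(c,f) via R2 from red(c,i), edge(i,f)
round 1: derive reach(f,b) via R2 from red(f,j), edge(j,b)
round 1: derive reach(h,b) via R2 from red(h,i), edge(i,b)
round 1: derive reach(h,f) via R2 from red(h,i), edge(i,f)
round 1: derive reach(j,b) via R2 from red(j,i), edge(i,b)
round 2: derive reach(c,j) via R1 from reach(c,b), knows(b,j)
round 2: derive reach(f,i) via R1 from reach(f,h), knows(h,i)
round 2: derive reach(i,b) via R1 from reach(i,c), knows(c,b)
round 2: derive reach(i,i) via R1 from reach(i,h), knows(h,i)
round 2: derive reach(i,j) via R1 from reach(i,c), knows(c,j)
round 2: derive reach(j,j) via R1 from reach(j,b), knows(b,j)

reach(i,j)  [via R1]
  reach(i,c)  [via R0]
    red(i,c)  [fact]
  knows(c,j)  [fact]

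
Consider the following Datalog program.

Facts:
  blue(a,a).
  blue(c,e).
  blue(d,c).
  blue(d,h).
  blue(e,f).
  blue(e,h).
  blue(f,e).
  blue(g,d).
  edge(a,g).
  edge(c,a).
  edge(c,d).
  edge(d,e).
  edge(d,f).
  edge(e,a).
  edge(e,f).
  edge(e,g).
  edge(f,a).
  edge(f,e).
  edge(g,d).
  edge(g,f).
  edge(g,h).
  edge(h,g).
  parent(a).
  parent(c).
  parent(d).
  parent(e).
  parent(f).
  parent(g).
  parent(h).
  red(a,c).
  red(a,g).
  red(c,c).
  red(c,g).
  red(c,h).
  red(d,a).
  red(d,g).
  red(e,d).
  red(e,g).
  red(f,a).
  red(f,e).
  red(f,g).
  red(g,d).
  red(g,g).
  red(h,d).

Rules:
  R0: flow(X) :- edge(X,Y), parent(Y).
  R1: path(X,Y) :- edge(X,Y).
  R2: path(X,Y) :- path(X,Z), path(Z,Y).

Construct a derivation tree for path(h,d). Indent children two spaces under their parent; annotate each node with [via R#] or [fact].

round 1: derive path(a,g) via R1 from edge(a,g)
round 1: derive path(c,a) via R1 from edge(c,a)
round 1: derive path(c,d) via R1 from edge(c,d)
round 1: derive path(d,e) via R1 from edge(d,e)
round 1: derive path(d,f) via R1 from edge(d,f)
round 1: derive path(e,a) via R1 from edge(e,a)
round 1: derive path(e,f) via R1 from edge(e,f)
round 1: derive path(e,g) via R1 from edge(e,g)
round 1: derive path(f,a) via R1 from edge(f,a)
round 1: derive path(f,e) via R1 from edge(f,e)
round 1: derive path(g,d) via R1 from edge(g,d)
round 1: derive path(g,f) via R1 from edge(g,f)
round 1: derive path(g,h) via R1 from edge(g,h)
round 1: derive path(h,g) via R1 from edge(h,g)
round 2: derive path(a,d) via R2 from path(a,g), path(g,d)
round 2: derive path(a,f) via R2 from path(a,g), path(g,f)
round 2: derive path(a,h) via R2 from path(a,g), path(g,h)
round 2: derive path(c,e) via R2 from path(c,d), path(d,e)
round 2: derive path(c,f) via R2 from path(c,d), path(d,f)
round 2: derive path(c,g) via R2 from path(c,a), path(a,g)
round 2: derive path(d,a) via R2 from path(d,e), path(e,a)
round 2: derive path(d,g) via R2 from path(d,e), path(e,g)
round 2: derive path(e,d) via R2 from path(e,g), path(g,d)
round 2: derive path(e,e) via R2 from path(e,f), path(f,e)
round 2: derive path(e,h) via R2 from path(e,g), path(g,h)
round 2: derive path(f,f) via R2 from path(f,e), path(e,f)
round 2: derive path(f,g) via R2 from path(f,a), path(a,g)
round 2: derive path(g,a) via R2 from path(g,f), path(f,a)
round 2: derive path(g,e) via R2 from path(g,d), path(d,e)
round 2: derive path(g,g) via R2 from path(g,h), path(h,g)
round 2: derive path(h,d) via R2 from path(h,g), path(g,d)
round 2: derive path(h,f) via R2 from path(h,g), path(g,f)
round 2: derive path(h,h) via R2 from path(h,g), path(g,h)
round 3: derive path(a,a) via R2 from path(a,d), path(d,a)
round 3: derive path(a,e) via R2 from path(a,d), path(d,e)
round 3: derive path(c,h) via R2 from path(c,a), path(a,h)
round 3: derive path(d,d) via R2 from path(d,a), path(a,d)
round 3: derive path(d,h) via R2 from path(d,a), path(a,h)
round 3: derive path(f,d) via R2 from path(f,a), path(a,d)
round 3: derive path(f,h) via R2 from path(f,a), path(a,h)
round 3: derive path(h,a) via R2 from path(h,d), path(d,a)
round 3: derive path(h,e) via R2 from path(h,d), path(d,e)

path(h,d)  [via R2]
  path(h,g)  [via R1]
    edge(h,g)  [fact]
  path(g,d)  [via R1]
    edge(g,d)  [fact]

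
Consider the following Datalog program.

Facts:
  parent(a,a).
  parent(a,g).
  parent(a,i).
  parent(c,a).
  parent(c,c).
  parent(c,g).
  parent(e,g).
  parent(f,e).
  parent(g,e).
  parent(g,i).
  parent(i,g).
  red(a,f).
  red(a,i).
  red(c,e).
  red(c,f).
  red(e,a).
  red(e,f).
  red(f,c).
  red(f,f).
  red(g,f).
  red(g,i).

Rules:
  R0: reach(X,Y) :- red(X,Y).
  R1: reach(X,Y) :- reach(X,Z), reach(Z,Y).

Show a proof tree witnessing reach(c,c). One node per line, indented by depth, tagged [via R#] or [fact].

round 1: derive reach(a,f) via R0 from red(a,f)
round 1: derive reach(a,i) via R0 from red(a,i)
round 1: derive reach(c,e) via R0 from red(c,e)
round 1: derive reach(c,f) via R0 from red(c,f)
round 1: derive reach(e,a) via R0 from red(e,a)
round 1: derive reach(e,f) via R0 from red(e,f)
round 1: derive reach(f,c) via R0 from red(f,c)
round 1: derive reach(f,f) via R0 from red(f,f)
round 1: derive reach(g,f) via R0 from red(g,f)
round 1: derive reach(g,i) via R0 from red(g,i)
round 2: derive reach(a,c) via R1 from reach(a,f), reach(f,c)
round 2: derive reach(c,a) via R1 from reach(c,e), reach(e,a)
round 2: derive reach(c,c) via R1 from reach(c,f), reach(f,c)
round 2: derive reach(e,c) via R1 from reach(e,f), reach(f,c)
round 2: derive reach(e,i) via R1 from reach(e,a), reach(a,i)
round 2: derive reach(f,e) via R1 from reach(f,c), reach(c,e)
round 2: derive reach(g,c) via R1 from reach(g,f), reach(f,c)
round 3: derive reach(a,a) via R1 from reach(a,c), reach(c,a)
round 3: derive reach(a,e) via R1 from reach(a,c), reach(c,e)
round 3: derive reach(c,i) via R1 from reach(c,a), reach(a,i)
round 3: derive reach(e,e) via R1 from reach(e,c), reach(c,e)
round 3: derive reach(f,a) via R1 from reach(f,c), reach(c,a)
round 3: derive reach(f,i) via R1 from reach(f,e), reach(e,i)
round 3: derive reach(g,a) via R1 from reach(g,c), reach(c,a)
round 3: derive reach(g,e) via R1 from reach(g,c), reach(c,e)

reach(c,c)  [via R1]
  reach(c,f)  [via R0]
    red(c,f)  [fact]
  reach(f,c)  [via R0]
    red(f,c)  [fact]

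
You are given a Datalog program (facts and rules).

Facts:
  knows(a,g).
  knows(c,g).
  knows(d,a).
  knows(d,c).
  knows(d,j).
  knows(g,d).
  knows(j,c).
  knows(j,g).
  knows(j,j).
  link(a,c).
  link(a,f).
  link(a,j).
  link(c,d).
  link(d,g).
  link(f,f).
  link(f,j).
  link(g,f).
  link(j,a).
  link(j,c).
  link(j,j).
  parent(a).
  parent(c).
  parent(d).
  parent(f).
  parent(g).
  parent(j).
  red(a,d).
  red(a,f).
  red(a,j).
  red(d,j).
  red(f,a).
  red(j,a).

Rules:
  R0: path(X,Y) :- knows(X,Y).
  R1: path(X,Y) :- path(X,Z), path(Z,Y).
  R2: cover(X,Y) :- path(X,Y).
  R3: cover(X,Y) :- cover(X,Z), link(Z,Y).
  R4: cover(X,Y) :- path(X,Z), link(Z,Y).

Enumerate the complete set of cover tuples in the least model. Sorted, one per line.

round 1: derive path(a,g) via R0 from knows(a,g)
round 1: derive path(c,g) via R0 from knows(c,g)
round 1: derive path(d,a) via R0 from knows(d,a)
round 1: derive path(d,c) via R0 from knows(d,c)
round 1: derive path(d,j) via R0 from knows(d,j)
round 1: derive path(g,d) via R0 from knows(g,d)
round 1: derive path(j,c) via R0 from knows(j,c)
round 1: derive path(j,g) via R0 from knows(j,g)
round 1: derive path(j,j) via R0 from knows(j,j)
round 2: derive path(a,d) via R1 from path(a,g), path(g,d)
round 2: derive path(c,d) via R1 from path(c,g), path(g,d)
round 2: derive path(d,g) via R1 from path(d,a), path(a,g)
round 2: derive path(g,a) via R1 from path(g,d), path(d,a)
round 2: derive path(g,c) via R1 from path(g,d), path(d,c)
round 2: derive path(g,j) via R1 from path(g,d), path(d,j)
round 2: derive path(j,d) via R1 from path(j,g), path(g,d)
round 2: derive cover(a,g) via R2 from path(a,g)
round 2: derive cover(c,g) via R2 from path(c,g)
round 2: derive cover(d,a) via R2 from path(d,a)
round 2: derive cover(d,c) via R2 from path(d,c)
round 2: derive cover(d,j) via R2 from path(d,j)
round 2: derive cover(g,d) via R2 from path(g,d)
round 2: derive cover(j,c) via R2 from path(j,c)
round 2: derive cover(j,g) via R2 from path(j,g)
round 2: derive cover(j,j) via R2 from path(j,j)
round 2: derive cover(a,f) via R4 from path(a,g), link(g,f)
round 2: derive cover(c,f) via R4 from path(c,g), link(g,f)
round 2: derive cover(d,d) via R4 from path(d,c), link(c,d)
round 2: derive cover(d,f) via R4 from path(d,a), link(a,f)
round 2: derive cover(g,g) via R4 from path(g,d), link(d,g)
round 2: derive cover(j,a) via R4 from path(j,j), link(j,a)
round 2: derive cover(j,d) via R4 from path(j,c), link(c,d)
round 2: derive cover(j,f) via R4 from path(j,g), link(g,f)
round 3: derive path(a,a) via R1 from path(a,d), path(d,a)
round 3: derive path(a,c) via R1 from path(a,d), path(d,c)
round 3: derive path(a,j) via R1 from path(a,d), path(d,j)
round 3: derive path(c,a) via R1 from path(c,d), path(d,a)
round 3: derive path(c,c) via R1 from path(c,d), path(d,c)
round 3: derive path(c,j) via R1 from path(c,d), path(d,j)
round 3: derive path(d,d) via R1 from path(d,a), path(a,d)
round 3: derive path(g,g) via R1 from path(g,a), path(a,g)
round 3: derive path(j,a) via R1 from path(j,d), path(d,a)
round 3: derive cover(a,d) via R2 from path(a,d)
round 3: derive cover(c,d) via R2 from path(c,d)
round 3: derive cover(d,g) via R2 from path(d,g)
round 3: derive cover(g,a) via R2 from path(g,a)
round 3: derive cover(g,c) via R2 from path(g,c)
round 3: derive cover(g,j) via R2 from path(g,j)
round 3: derive cover(a,j) via R3 from cover(a,f), link(f,j)
round 3: derive cover(c,j) via R3 from cover(c,f), link(f,j)
round 3: derive cover(g,f) via R3 from cover(g,g), link(g,f)
round 4: derive cover(a,a) via R2 from path(a,a)
round 4: derive cover(a,c) via R2 from path(a,c)
round 4: derive cover(c,a) via R2 from path(c,a)
round 4: derive cover(c,c) via R2 from path(c,c)

cover(a,a)
cover(a,c)
cover(a,d)
cover(a,f)
cover(a,g)
cover(a,j)
cover(c,a)
cover(c,c)
cover(c,d)
cover(c,f)
cover(c,g)
cover(c,j)
cover(d,a)
cover(d,c)
cover(d,d)
cover(d,f)
cover(d,g)
cover(d,j)
cover(g,a)
cover(g,c)
cover(g,d)
cover(g,f)
cover(g,g)
cover(g,j)
cover(j,a)
cover(j,c)
cover(j,d)
cover(j,f)
cover(j,g)
cover(j,j)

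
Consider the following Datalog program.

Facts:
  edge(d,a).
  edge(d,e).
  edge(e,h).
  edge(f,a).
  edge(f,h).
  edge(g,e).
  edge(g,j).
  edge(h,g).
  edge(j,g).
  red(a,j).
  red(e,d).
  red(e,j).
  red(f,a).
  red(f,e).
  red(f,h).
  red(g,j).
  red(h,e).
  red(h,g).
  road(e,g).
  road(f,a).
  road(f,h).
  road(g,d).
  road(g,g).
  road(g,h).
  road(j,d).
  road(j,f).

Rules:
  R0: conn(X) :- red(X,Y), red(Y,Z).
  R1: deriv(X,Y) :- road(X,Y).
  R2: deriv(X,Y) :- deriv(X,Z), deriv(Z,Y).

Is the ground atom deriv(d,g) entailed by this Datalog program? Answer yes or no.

round 1: derive deriv(e,g) via R1 from road(e,g)
round 1: derive deriv(f,a) via R1 from road(f,a)
round 1: derive deriv(f,h) via R1 from road(f,h)
round 1: derive deriv(g,d) via R1 from road(g,d)
round 1: derive deriv(g,g) via R1 from road(g,g)
round 1: derive deriv(g,h) via R1 from road(g,h)
round 1: derive deriv(j,d) via R1 from road(j,d)
round 1: derive deriv(j,f) via R1 from road(j,f)
round 2: derive deriv(e,d) via R2 from deriv(e,g), deriv(g,d)
round 2: derive deriv(e,h) via R2 from deriv(e,g), deriv(g,h)
round 2: derive deriv(j,a) via R2 from deriv(j,f), deriv(f,a)
round 2: derive deriv(j,h) via R2 from deriv(j,f), deriv(f,h)

no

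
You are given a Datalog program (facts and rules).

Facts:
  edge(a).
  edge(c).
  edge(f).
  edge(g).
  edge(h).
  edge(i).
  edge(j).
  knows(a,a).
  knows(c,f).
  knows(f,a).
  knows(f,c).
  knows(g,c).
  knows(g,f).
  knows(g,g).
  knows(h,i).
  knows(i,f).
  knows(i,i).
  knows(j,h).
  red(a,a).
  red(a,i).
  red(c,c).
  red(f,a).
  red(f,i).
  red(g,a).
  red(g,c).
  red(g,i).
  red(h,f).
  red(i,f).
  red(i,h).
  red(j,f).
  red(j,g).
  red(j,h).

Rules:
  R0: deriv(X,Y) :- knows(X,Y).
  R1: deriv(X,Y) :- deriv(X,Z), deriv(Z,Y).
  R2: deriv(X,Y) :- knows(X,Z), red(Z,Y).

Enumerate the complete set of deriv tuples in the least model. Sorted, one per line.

round 1: derive deriv(a,a) via R0 from knows(a,a)
round 1: derive deriv(c,f) via R0 from knows(c,f)
round 1: derive deriv(f,a) via R0 from knows(f,a)
round 1: derive deriv(f,c) via R0 from knows(f,c)
round 1: derive deriv(g,c) via R0 from knows(g,c)
round 1: derive deriv(g,f) via R0 from knows(g,f)
round 1: derive deriv(g,g) via R0 from knows(g,g)
round 1: derive deriv(h,i) via R0 from knows(h,i)
round 1: derive deriv(i,f) via R0 from knows(i,f)
round 1: derive deriv(i,i) via R0 from knows(i,i)
round 1: derive deriv(j,h) via R0 from knows(j,h)
round 1: derive deriv(a,i) via R2 from knows(a,a), red(a,i)
round 1: derive deriv(c,a) via R2 from knows(c,f), red(f,a)
round 1: derive deriv(c,i) via R2 from knows(c,f), red(f,i)
round 1: derive deriv(f,i) via R2 from knows(f,a), red(a,i)
round 1: derive deriv(g,a) via R2 from knows(g,f), red(f,a)
round 1: derive deriv(g,i) via R2 from knows(g,f), red(f,i)
round 1: derive deriv(h,f) via R2 from knows(h,i), red(i,f)
round 1: derive deriv(h,h) via R2 from knows(h,i), red(i,h)
round 1: derive deriv(i,a) via R2 from knows(i,f), red(f,a)
round 1: derive deriv(i,h) via R2 from knows(i,i), red(i,h)
round 1: derive deriv(j,f) via R2 from knows(j,h), red(h,f)
round 2: derive deriv(a,f) via R1 from deriv(a,i), deriv(i,f)
round 2: derive deriv(a,h) via R1 from deriv(a,i), deriv(i,h)
round 2: derive deriv(c,c) via R1 from deriv(c,f), deriv(f,c)
round 2: derive deriv(c,h) via R1 from deriv(c,i), deriv(i,h)
round 2: derive deriv(f,f) via R1 from deriv(f,c), deriv(c,f)
round 2: derive deriv(f,h) via R1 from deriv(f,i), deriv(i,h)
round 2: derive deriv(g,h) via R1 from deriv(g,i), deriv(i,h)
round 2: derive deriv(h,a) via R1 from deriv(h,f), deriv(f,a)
round 2: derive deriv(h,c) via R1 from deriv(h,f), deriv(f,c)
round 2: derive deriv(i,c) via R1 from deriv(i,f), deriv(f,c)
round 2: derive deriv(j,a) via R1 from deriv(j,f), deriv(f,a)
round 2: derive deriv(j,c) via R1 from deriv(j,f), deriv(f,c)
round 2: derive deriv(j,i) via R1 from deriv(j,f), deriv(f,i)
round 3: derive deriv(a,c) via R1 from deriv(a,f), deriv(f,c)

deriv(a,a)
deriv(a,c)
deriv(a,f)
deriv(a,h)
deriv(a,i)
deriv(c,a)
deriv(c,c)
deriv(c,f)
deriv(c,h)
deriv(c,i)
deriv(f,a)
deriv(f,c)
deriv(f,f)
deriv(f,h)
deriv(f,i)
deriv(g,a)
deriv(g,c)
deriv(g,f)
deriv(g,g)
deriv(g,h)
deriv(g,i)
deriv(h,a)
deriv(h,c)
deriv(h,f)
deriv(h,h)
deriv(h,i)
deriv(i,a)
deriv(i,c)
deriv(i,f)
deriv(i,h)
deriv(i,i)
deriv(j,a)
deriv(j,c)
deriv(j,f)
deriv(j,h)
deriv(j,i)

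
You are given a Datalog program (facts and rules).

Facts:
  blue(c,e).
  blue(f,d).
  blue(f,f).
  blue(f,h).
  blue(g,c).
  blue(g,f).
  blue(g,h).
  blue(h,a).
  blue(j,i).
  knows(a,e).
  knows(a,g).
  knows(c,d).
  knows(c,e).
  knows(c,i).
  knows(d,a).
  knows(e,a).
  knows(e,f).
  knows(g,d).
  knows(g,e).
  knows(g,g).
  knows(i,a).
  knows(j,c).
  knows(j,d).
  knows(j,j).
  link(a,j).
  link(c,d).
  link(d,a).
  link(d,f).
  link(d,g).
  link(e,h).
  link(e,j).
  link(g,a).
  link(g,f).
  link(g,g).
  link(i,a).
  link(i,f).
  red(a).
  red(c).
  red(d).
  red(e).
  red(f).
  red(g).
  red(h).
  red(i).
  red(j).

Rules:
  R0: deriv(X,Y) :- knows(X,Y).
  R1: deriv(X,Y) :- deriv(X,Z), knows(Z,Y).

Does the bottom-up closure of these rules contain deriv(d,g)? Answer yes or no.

yes

round 1: derive deriv(a,e) via R0 from knows(a,e)
round 1: derive deriv(a,g) via R0 from knows(a,g)
round 1: derive deriv(c,d) via R0 from knows(c,d)
round 1: derive deriv(c,e) via R0 from knows(c,e)
round 1: derive deriv(c,i) via R0 from knows(c,i)
round 1: derive deriv(d,a) via R0 from knows(d,a)
round 1: derive deriv(e,a) via R0 from knows(e,a)
round 1: derive deriv(e,f) via R0 from knows(e,f)
round 1: derive deriv(g,d) via R0 from knows(g,d)
round 1: derive deriv(g,e) via R0 from knows(g,e)
round 1: derive deriv(g,g) via R0 from knows(g,g)
round 1: derive deriv(i,a) via R0 from knows(i,a)
round 1: derive deriv(j,c) via R0 from knows(j,c)
round 1: derive deriv(j,d) via R0 from knows(j,d)
round 1: derive deriv(j,j) via R0 from knows(j,j)
round 2: derive deriv(a,a) via R1 from deriv(a,e), knows(e,a)
round 2: derive deriv(a,d) via R1 from deriv(a,g), knows(g,d)
round 2: derive deriv(a,f) via R1 from deriv(a,e), knows(e,f)
round 2: derive deriv(c,a) via R1 from deriv(c,d), knows(d,a)
round 2: derive deriv(c,f) via R1 from deriv(c,e), knows(e,f)
round 2: derive deriv(d,e) via R1 from deriv(d,a), knows(a,e)
round 2: derive deriv(d,g) via R1 from deriv(d,a), knows(a,g)
round 2: derive deriv(e,e) via R1 from deriv(e,a), knows(a,e)
round 2: derive deriv(e,g) via R1 from deriv(e,a), knows(a,g)
round 2: derive deriv(g,a) via R1 from deriv(g,d), knows(d,a)
round 2: derive deriv(g,f) via R1 from deriv(g,e), knows(e,f)
round 2: derive deriv(i,e) via R1 from deriv(i,a), knows(a,e)
round 2: derive deriv(i,g) via R1 from deriv(i,a), knows(a,g)
round 2: derive deriv(j,a) via R1 from deriv(j,d), knows(d,a)
round 2: derive deriv(j,e) via R1 from deriv(j,c), knows(c,e)
round 2: derive deriv(j,i) via R1 from deriv(j,c), knows(c,i)
round 3: derive deriv(c,g) via R1 from deriv(c,a), knows(a,g)
round 3: derive deriv(d,d) via R1 from deriv(d,g), knows(g,d)
round 3: derive deriv(d,f) via R1 from deriv(d,e), knows(e,f)
round 3: derive deriv(e,d) via R1 from deriv(e,g), knows(g,d)
round 3: derive deriv(i,d) via R1 from deriv(i,g), knows(g,d)
round 3: derive deriv(i,f) via R1 from deriv(i,e), knows(e,f)
round 3: derive deriv(j,f) via R1 from deriv(j,e), knows(e,f)
round 3: derive deriv(j,g) via R1 from deriv(j,a), knows(a,g)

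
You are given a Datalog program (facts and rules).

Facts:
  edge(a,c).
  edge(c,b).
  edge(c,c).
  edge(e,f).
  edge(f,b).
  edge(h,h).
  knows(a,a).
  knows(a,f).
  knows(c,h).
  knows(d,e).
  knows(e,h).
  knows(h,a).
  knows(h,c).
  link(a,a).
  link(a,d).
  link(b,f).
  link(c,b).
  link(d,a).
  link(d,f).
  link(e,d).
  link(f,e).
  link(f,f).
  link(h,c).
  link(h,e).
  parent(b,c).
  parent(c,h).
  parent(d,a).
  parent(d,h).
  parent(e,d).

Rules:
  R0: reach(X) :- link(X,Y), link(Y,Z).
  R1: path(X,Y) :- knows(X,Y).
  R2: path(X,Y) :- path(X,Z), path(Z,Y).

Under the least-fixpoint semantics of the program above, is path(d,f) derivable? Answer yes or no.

round 1: derive path(a,a) via R1 from knows(a,a)
round 1: derive path(a,f) via R1 from knows(a,f)
round 1: derive path(c,h) via R1 from knows(c,h)
round 1: derive path(d,e) via R1 from knows(d,e)
round 1: derive path(e,h) via R1 from knows(e,h)
round 1: derive path(h,a) via R1 from knows(h,a)
round 1: derive path(h,c) via R1 from knows(h,c)
round 2: derive path(c,a) via R2 from path(c,h), path(h,a)
round 2: derive path(c,c) via R2 from path(c,h), path(h,c)
round 2: derive path(d,h) via R2 from path(d,e), path(e,h)
round 2: derive path(e,a) via R2 from path(e,h), path(h,a)
round 2: derive path(e,c) via R2 from path(e,h), path(h,c)
round 2: derive path(h,f) via R2 from path(h,a), path(a,f)
round 2: derive path(h,h) via R2 from path(h,c), path(c,h)
round 3: derive path(c,f) via R2 from path(c,a), path(a,f)
round 3: derive path(d,a) via R2 from path(d,e), path(e,a)
round 3: derive path(d,c) via R2 from path(d,e), path(e,c)
round 3: derive path(d,f) via R2 from path(d,h), path(h,f)
round 3: derive path(e,f) via R2 from path(e,a), path(a,f)

yes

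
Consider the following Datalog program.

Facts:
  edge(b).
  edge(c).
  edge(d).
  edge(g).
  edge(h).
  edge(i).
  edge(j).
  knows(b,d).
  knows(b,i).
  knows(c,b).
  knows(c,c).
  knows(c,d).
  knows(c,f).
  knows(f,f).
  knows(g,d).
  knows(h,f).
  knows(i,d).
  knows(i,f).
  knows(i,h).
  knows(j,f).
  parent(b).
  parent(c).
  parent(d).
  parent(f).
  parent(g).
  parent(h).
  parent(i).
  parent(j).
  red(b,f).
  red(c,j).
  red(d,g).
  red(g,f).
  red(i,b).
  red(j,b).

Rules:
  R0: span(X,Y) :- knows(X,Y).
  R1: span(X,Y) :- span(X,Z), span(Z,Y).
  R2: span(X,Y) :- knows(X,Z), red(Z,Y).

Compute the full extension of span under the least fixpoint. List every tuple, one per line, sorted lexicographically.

round 1: derive span(b,d) via R0 from knows(b,d)
round 1: derive span(b,i) via R0 from knows(b,i)
round 1: derive span(c,b) via R0 from knows(c,b)
round 1: derive span(c,c) via R0 from knows(c,c)
round 1: derive span(c,d) via R0 from knows(c,d)
round 1: derive span(c,f) via R0 from knows(c,f)
round 1: derive span(f,f) via R0 from knows(f,f)
round 1: derive span(g,d) via R0 from knows(g,d)
round 1: derive span(h,f) via R0 from knows(h,f)
round 1: derive span(i,d) via R0 from knows(i,d)
round 1: derive span(i,f) via R0 from knows(i,f)
round 1: derive span(i,h) via R0 from knows(i,h)
round 1: derive span(j,f) via R0 from knows(j,f)
round 1: derive span(b,b) via R2 from knows(b,i), red(i,b)
round 1: derive span(b,g) via R2 from knows(b,d), red(d,g)
round 1: derive span(c,g) via R2 from knows(c,d), red(d,g)
round 1: derive span(c,j) via R2 from knows(c,c), red(c,j)
round 1: derive span(g,g) via R2 from knows(g,d), red(d,g)
round 1: derive span(i,g) via R2 from knows(i,d), red(d,g)
round 2: derive span(b,f) via R1 from span(b,i), span(i,f)
round 2: derive span(b,h) via R1 from span(b,i), span(i,h)
round 2: derive span(c,i) via R1 from span(c,b), span(b,i)
round 3: derive span(c,h) via R1 from span(c,b), span(b,h)

span(b,b)
span(b,d)
span(b,f)
span(b,g)
span(b,h)
span(b,i)
span(c,b)
span(c,c)
span(c,d)
span(c,f)
span(c,g)
span(c,h)
span(c,i)
span(c,j)
span(f,f)
span(g,d)
span(g,g)
span(h,f)
span(i,d)
span(i,f)
span(i,g)
span(i,h)
span(j,f)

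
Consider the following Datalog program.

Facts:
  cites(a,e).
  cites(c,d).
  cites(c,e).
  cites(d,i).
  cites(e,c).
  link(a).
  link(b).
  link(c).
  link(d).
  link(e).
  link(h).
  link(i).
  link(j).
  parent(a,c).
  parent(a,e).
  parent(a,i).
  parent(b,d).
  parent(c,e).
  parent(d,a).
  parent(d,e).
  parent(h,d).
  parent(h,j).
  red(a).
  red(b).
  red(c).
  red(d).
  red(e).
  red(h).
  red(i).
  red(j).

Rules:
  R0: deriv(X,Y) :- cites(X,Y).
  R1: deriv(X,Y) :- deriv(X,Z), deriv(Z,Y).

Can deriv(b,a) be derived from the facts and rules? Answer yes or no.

round 1: derive deriv(a,e) via R0 from cites(a,e)
round 1: derive deriv(c,d) via R0 from cites(c,d)
round 1: derive deriv(c,e) via R0 from cites(c,e)
round 1: derive deriv(d,i) via R0 from cites(d,i)
round 1: derive deriv(e,c) via R0 from cites(e,c)
round 2: derive deriv(a,c) via R1 from deriv(a,e), deriv(e,c)
round 2: derive deriv(c,c) via R1 from deriv(c,e), deriv(e,c)
round 2: derive deriv(c,i) via R1 from deriv(c,d), deriv(d,i)
round 2: derive deriv(e,d) via R1 from deriv(e,c), deriv(c,d)
round 2: derive deriv(e,e) via R1 from deriv(e,c), deriv(c,e)
round 3: derive deriv(a,d) via R1 from deriv(a,c), deriv(c,d)
round 3: derive deriv(a,i) via R1 from deriv(a,c), deriv(c,i)
round 3: derive deriv(e,i) via R1 from deriv(e,c), deriv(c,i)

no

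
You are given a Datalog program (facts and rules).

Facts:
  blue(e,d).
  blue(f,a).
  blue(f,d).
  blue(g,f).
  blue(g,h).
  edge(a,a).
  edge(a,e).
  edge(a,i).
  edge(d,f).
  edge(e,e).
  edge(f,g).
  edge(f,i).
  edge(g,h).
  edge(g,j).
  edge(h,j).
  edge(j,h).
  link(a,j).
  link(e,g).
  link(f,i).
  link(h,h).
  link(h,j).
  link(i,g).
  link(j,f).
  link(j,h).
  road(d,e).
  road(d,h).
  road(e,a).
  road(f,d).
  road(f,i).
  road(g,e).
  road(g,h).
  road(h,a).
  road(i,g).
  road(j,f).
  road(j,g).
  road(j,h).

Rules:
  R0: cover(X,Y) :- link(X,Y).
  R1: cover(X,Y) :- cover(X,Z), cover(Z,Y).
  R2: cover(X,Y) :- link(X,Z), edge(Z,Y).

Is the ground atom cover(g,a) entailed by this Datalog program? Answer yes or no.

no

round 1: derive cover(a,j) via R0 from link(a,j)
round 1: derive cover(e,g) via R0 from link(e,g)
round 1: derive cover(f,i) via R0 from link(f,i)
round 1: derive cover(h,h) via R0 from link(h,h)
round 1: derive cover(h,j) via R0 from link(h,j)
round 1: derive cover(i,g) via R0 from link(i,g)
round 1: derive cover(j,f) via R0 from link(j,f)
round 1: derive cover(j,h) via R0 from link(j,h)
round 1: derive cover(a,h) via R2 from link(a,j), edge(j,h)
round 1: derive cover(e,h) via R2 from link(e,g), edge(g,h)
round 1: derive cover(e,j) via R2 from link(e,g), edge(g,j)
round 1: derive cover(i,h) via R2 from link(i,g), edge(g,h)
round 1: derive cover(i,j) via R2 from link(i,g), edge(g,j)
round 1: derive cover(j,g) via R2 from link(j,f), edge(f,g)
round 1: derive cover(j,i) via R2 from link(j,f), edge(f,i)
round 1: derive cover(j,j) via R2 from link(j,h), edge(h,j)
round 2: derive cover(a,f) via R1 from cover(a,j), cover(j,f)
round 2: derive cover(a,g) via R1 from cover(a,j), cover(j,g)
round 2: derive cover(a,i) via R1 from cover(a,j), cover(j,i)
round 2: derive cover(e,f) via R1 from cover(e,j), cover(j,f)
round 2: derive cover(e,i) via R1 from cover(e,j), cover(j,i)
round 2: derive cover(f,g) via R1 from cover(f,i), cover(i,g)
round 2: derive cover(f,h) via R1 from cover(f,i), cover(i,h)
round 2: derive cover(f,j) via R1 from cover(f,i), cover(i,j)
round 2: derive cover(h,f) via R1 from cover(h,j), cover(j,f)
round 2: derive cover(h,g) via R1 from cover(h,j), cover(j,g)
round 2: derive cover(h,i) via R1 from cover(h,j), cover(j,i)
round 2: derive cover(i,f) via R1 from cover(i,j), cover(j,f)
round 2: derive cover(i,i) via R1 from cover(i,j), cover(j,i)
round 3: derive cover(f,f) via R1 from cover(f,h), cover(h,f)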